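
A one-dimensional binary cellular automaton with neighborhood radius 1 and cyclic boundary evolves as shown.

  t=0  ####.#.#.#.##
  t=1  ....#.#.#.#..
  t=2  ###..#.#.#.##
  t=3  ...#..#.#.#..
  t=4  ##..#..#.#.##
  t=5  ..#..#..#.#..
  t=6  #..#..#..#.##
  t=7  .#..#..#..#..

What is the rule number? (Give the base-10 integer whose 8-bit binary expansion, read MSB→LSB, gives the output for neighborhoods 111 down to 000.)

  ### -> .   bit 7 = 0  t=0,i=0
  ##. -> .   bit 6 = 0  t=0,i=3
  #.# -> #   bit 5 = 1  t=0,i=4
  #.. -> #   bit 4 = 1  t=1,i=11
  .## -> .   bit 3 = 0  t=0,i=11
  .#. -> .   bit 2 = 0  t=0,i=5
  ..# -> .   bit 1 = 0  t=1,i=3
  ... -> #   bit 0 = 1  t=1,i=0
  bits 00110001 = 49

49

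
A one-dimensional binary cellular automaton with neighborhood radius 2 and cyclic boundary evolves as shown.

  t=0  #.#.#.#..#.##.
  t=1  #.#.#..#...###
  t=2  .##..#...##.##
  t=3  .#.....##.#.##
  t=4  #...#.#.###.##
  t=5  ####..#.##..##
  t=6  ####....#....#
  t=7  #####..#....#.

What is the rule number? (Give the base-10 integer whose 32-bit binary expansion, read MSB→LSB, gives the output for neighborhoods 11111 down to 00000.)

3588416013

  ##### -> #   bit 31 = 1  t=5,i=0
  ####. -> #   bit 30 = 1  t=1,i=13
  ###.# -> .   bit 29 = 0  t=1,i=0
  ###.. -> #   bit 28 = 1  t=4,i=0
  ##.## -> .   bit 27 = 0  t=2,i=0
  ##.#. -> #   bit 26 = 1  t=0,i=13
  ##..# -> .   bit 25 = 0  t=2,i=3
  ##... -> #   bit 24 = 1  t=4,i=1
  #.### -> #   bit 23 = 1  t=4,i=8
  #.##. -> #   bit 22 = 1  t=0,i=11
  #.#.# -> #   bit 21 = 1  t=0,i=0
  #.#.. -> .   bit 20 = 0  t=0,i=6
  #..## -> .   bit 19 = 0  t=5,i=11
  #..#. -> .   bit 18 = 0  t=0,i=8
  #...# -> #   bit 17 = 1  t=1,i=9
  #.... -> .   bit 16 = 0  t=3,i=3
  .#### -> #   bit 15 = 1  t=1,i=12
  .###. -> #   bit 14 = 1  t=4,i=9
  .##.# -> #   bit 13 = 1  t=0,i=12
  .##.. -> .   bit 12 = 0  t=2,i=2
  .#.## -> .   bit 11 = 0  t=0,i=10
  .#.#. -> .   bit 10 = 0  t=0,i=1
  .#..# -> #   bit 9 = 1  t=0,i=7
  .#... -> .   bit 8 = 0  t=1,i=8
  ..### -> .   bit 7 = 0  t=1,i=11
  ..##. -> .   bit 6 = 0  t=2,i=9
  ..#.# -> .   bit 5 = 0  t=0,i=9
  ..#.. -> .   bit 4 = 0  t=1,i=7
  ...## -> #   bit 3 = 1  t=1,i=10
  ...#. -> #   bit 2 = 1  t=4,i=3
  ....# -> .   bit 1 = 0  t=3,i=5
  ..... -> #   bit 0 = 1  t=3,i=4
  bits 11010101111000101110001000001101 = 3588416013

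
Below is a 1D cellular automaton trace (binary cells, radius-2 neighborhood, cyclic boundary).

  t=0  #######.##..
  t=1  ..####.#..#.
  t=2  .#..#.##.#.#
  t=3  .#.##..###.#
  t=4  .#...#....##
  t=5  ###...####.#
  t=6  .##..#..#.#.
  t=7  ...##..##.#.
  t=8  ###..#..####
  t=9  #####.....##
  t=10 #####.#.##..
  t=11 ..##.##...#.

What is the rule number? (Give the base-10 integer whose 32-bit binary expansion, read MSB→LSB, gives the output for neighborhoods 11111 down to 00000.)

  [31] ##### => #  t=0,i=2
  [30] ####. => #  t=0,i=5
  [29] ###.# => .  t=0,i=6
  [28] ###.. => #  t=5,i=2
  [27] ##.## => #  t=0,i=7
  [26] ##.#. => #  t=1,i=6
  [25] ##..# => #  t=0,i=10
  [24] ##... => .  t=5,i=3
  [23] #.### => .  t=5,i=11
  [22] #.##. => .  t=0,i=8
  [21] #.#.# => #  t=2,i=9
  [20] #.#.. => #  t=1,i=7
  [19] #..## => .  t=0,i=11
  [18] #..#. => #  t=1,i=9
  [17] #...# => .  t=1,i=0
  [16] #.... => #  t=4,i=7
  [15] .#### => .  t=0,i=1
  [14] .###. => .  t=3,i=8
  [13] .##.# => #  t=2,i=7
  [12] .##.. => .  t=0,i=9
  [11] .#.## => .  t=2,i=5
  [10] .#.#. => .  t=2,i=0
  [9] .#..# => .  t=1,i=8
  [8] .#... => #  t=1,i=11
  [7] ..### => .  t=0,i=0
  [6] ..##. => .  t=4,i=10
  [5] ..#.# => #  t=2,i=4
  [4] ..#.. => .  t=1,i=10
  [3] ...## => #  t=1,i=1
  [2] ...#. => .  t=4,i=4
  [1] ....# => #  t=4,i=8
  [0] ..... => .  t=9,i=7
  bits 11011110001101010010000100101010 = 3728023850

3728023850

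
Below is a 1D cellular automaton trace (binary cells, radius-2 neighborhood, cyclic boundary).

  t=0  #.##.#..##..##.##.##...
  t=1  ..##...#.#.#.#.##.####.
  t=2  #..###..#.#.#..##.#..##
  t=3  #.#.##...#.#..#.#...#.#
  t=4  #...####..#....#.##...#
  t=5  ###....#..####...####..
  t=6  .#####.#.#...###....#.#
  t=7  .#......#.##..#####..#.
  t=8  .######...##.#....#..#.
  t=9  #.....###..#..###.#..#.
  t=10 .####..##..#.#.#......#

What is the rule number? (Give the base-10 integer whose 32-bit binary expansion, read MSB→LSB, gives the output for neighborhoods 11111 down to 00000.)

298546451

  #####|.  b31=0 t=6,i=3
  ####.|.  b30=0 t=1,i=20
  ###.#|.  b29=0 t=6,i=5
  ###..|#  b28=1 t=1,i=21
  ##.##|.  b27=0 t=0,i=14
  ##.#.|.  b26=0 t=0,i=4
  ##..#|.  b25=0 t=0,i=10
  ##...|#  b24=1 t=0,i=20
  #.###|#  b23=1 t=1,i=18
  #.##.|#  b22=1 t=0,i=2
  #.#.#|.  b21=0 t=1,i=9
  #.#..|.  b20=0 t=0,i=5
  #..##|#  b19=1 t=0,i=7
  #..#.|.  b18=0 t=2,i=7
  #...#|#  b17=1 t=0,i=21
  #....|#  b16=1 t=4,i=12
  .####|.  b15=0 t=1,i=19
  .###.|#  b14=1 t=2,i=4
  .##.#|#  b13=1 t=0,i=3
  .##..|#  b12=1 t=0,i=9
  .#.##|.  b11=0 t=0,i=1
  .#.#.|#  b10=1 t=1,i=8
  .#..#|.  b9=0 t=0,i=6
  .#...|#  b8=1 t=3,i=17
  ..###|.  b7=0 t=2,i=3
  ..##.|.  b6=0 t=0,i=8
  ..#.#|.  b5=0 t=0,i=0
  ..#..|#  b4=1 t=4,i=10
  ...##|.  b3=0 t=1,i=1
  ...#.|.  b2=0 t=0,i=22
  ....#|#  b1=1 t=4,i=13
  .....|#  b0=1 t=7,i=4
  bits 00010001110010110111010100010011 = 298546451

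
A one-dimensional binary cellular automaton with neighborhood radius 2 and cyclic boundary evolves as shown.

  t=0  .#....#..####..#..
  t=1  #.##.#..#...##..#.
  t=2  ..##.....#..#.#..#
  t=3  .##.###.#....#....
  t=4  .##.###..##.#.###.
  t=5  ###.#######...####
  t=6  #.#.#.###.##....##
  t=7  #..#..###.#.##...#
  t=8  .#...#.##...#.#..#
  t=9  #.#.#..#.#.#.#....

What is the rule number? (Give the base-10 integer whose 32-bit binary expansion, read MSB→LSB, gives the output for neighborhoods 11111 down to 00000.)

3016320325

  [31] ##### => #  t=5,i=0
  [30] ####. => .  t=0,i=11
  [29] ###.# => #  t=3,i=6
  [28] ###.. => #  t=0,i=12
  [27] ##.## => .  t=3,i=3
  [26] ##.#. => .  t=1,i=4
  [25] ##..# => #  t=0,i=13
  [24] ##... => #  t=2,i=4
  [23] #.### => #  t=3,i=4
  [22] #.##. => #  t=1,i=2
  [21] #.#.# => .  t=1,i=0
  [20] #.#.. => .  t=1,i=5
  [19] #..## => #  t=0,i=8
  [18] #..#. => .  t=0,i=14
  [17] #...# => .  t=0,i=17
  [16] #.... => #  t=0,i=3
  [15] .#### => .  t=0,i=10
  [14] .###. => #  t=3,i=5
  [13] .##.# => #  t=1,i=3
  [12] .##.. => .  t=1,i=13
  [11] .#.## => .  t=1,i=1
  [10] .#.#. => #  t=1,i=17
  [9] .#..# => .  t=0,i=7
  [8] .#... => #  t=0,i=2
  [7] ..### => .  t=0,i=9
  [6] ..##. => #  t=1,i=12
  [5] ..#.# => .  t=1,i=16
  [4] ..#.. => .  t=0,i=1
  [3] ...## => .  t=1,i=11
  [2] ...#. => #  t=0,i=0
  [1] ....# => .  t=0,i=4
  [0] ..... => #  t=2,i=6
  bits 10110011110010010110010101000101 = 3016320325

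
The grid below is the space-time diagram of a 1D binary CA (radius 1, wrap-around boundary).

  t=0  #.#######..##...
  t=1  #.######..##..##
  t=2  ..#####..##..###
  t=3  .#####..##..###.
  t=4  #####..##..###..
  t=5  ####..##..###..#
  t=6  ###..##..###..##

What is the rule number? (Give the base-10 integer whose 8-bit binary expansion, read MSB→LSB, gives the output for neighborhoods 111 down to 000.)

143

  nb ###: next=#  (t=0,i=3, bit7=1)
  nb ##.: next=.  (t=0,i=8, bit6=0)
  nb #.#: next=.  (t=0,i=1, bit5=0)
  nb #..: next=.  (t=0,i=9, bit4=0)
  nb .##: next=#  (t=0,i=2, bit3=1)
  nb .#.: next=#  (t=0,i=0, bit2=1)
  nb ..#: next=#  (t=0,i=10, bit1=1)
  nb ...: next=#  (t=0,i=14, bit0=1)
  bits 10001111 = 143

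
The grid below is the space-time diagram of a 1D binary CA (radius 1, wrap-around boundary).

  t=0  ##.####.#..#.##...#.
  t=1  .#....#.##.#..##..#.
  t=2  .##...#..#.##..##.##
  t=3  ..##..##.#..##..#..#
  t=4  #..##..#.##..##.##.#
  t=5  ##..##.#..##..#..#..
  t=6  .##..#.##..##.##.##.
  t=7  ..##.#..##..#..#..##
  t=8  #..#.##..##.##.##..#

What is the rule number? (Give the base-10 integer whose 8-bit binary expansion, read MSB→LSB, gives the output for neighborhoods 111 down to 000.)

84

  nb ###: next=.  (t=0,i=4, bit7=0)
  nb ##.: next=#  (t=0,i=1, bit6=1)
  nb #.#: next=.  (t=0,i=2, bit5=0)
  nb #..: next=#  (t=0,i=9, bit4=1)
  nb .##: next=.  (t=0,i=0, bit3=0)
  nb .#.: next=#  (t=0,i=8, bit2=1)
  nb ..#: next=.  (t=0,i=10, bit1=0)
  nb ...: next=.  (t=0,i=16, bit0=0)
  bits 01010100 = 84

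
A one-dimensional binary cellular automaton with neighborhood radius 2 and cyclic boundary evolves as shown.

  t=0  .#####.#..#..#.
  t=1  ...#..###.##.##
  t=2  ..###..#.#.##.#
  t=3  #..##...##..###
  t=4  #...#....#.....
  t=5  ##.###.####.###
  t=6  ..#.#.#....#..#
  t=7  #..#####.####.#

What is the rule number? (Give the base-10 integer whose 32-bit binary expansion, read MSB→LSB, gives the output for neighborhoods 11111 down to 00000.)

  #####|#  b31=1 t=0,i=3
  ####.|.  b30=0 t=0,i=4
  ###.#|.  b29=0 t=0,i=5
  ###..|#  b28=1 t=2,i=4
  ##.##|#  b27=1 t=1,i=9
  ##.#.|#  b26=1 t=0,i=6
  ##..#|.  b25=0 t=2,i=5
  ##...|.  b24=0 t=1,i=0
  #.###|.  b23=0 t=5,i=3
  #.##.|.  b22=0 t=1,i=10
  #.#.#|#  b21=1 t=2,i=9
  #.#..|#  b20=1 t=0,i=7
  #..##|.  b19=0 t=0,i=0
  #..#.|.  b18=0 t=0,i=9
  #...#|.  b17=0 t=1,i=1
  #....|.  b16=0 t=4,i=6
  .####|.  b15=0 t=0,i=2
  .###.|#  b14=1 t=1,i=7
  .##.#|#  b13=1 t=1,i=11
  .##..|#  b12=1 t=1,i=14
  .#.##|.  b11=0 t=2,i=10
  .#.#.|#  b10=1 t=2,i=8
  .#..#|#  b9=1 t=0,i=8
  .#...|#  b8=1 t=4,i=1
  ..###|.  b7=0 t=0,i=1
  ..##.|.  b6=0 t=3,i=3
  ..#.#|.  b5=0 t=2,i=7
  ..#..|#  b4=1 t=0,i=10
  ...##|.  b3=0 t=3,i=7
  ...#.|#  b2=1 t=1,i=2
  ....#|#  b1=1 t=4,i=7
  .....|#  b0=1 t=4,i=12
  bits 10011100001100000111011100010111 = 2620421911

2620421911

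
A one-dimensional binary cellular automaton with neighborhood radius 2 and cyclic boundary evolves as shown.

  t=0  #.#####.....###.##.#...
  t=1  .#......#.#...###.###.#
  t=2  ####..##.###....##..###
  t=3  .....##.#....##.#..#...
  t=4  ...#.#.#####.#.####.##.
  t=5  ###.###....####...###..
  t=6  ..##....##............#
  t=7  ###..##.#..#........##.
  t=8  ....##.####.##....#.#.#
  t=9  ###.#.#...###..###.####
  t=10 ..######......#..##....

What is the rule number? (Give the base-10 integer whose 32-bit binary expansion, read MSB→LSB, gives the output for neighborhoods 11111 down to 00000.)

746393414

  #####|.  b31=0 t=0,i=4
  ####.|.  b30=0 t=0,i=5
  ###.#|#  b29=1 t=0,i=14
  ###..|.  b28=0 t=0,i=6
  ##.##|#  b27=1 t=0,i=15
  ##.#.|#  b26=1 t=0,i=18
  ##..#|.  b25=0 t=2,i=4
  ##...|.  b24=0 t=0,i=7
  #.###|.  b23=0 t=0,i=2
  #.##.|#  b22=1 t=0,i=16
  #.#.#|#  b21=1 t=1,i=22
  #.#..|#  b20=1 t=0,i=19
  #..##|#  b19=1 t=2,i=5
  #..#.|#  b18=1 t=3,i=18
  #...#|.  b17=0 t=0,i=21
  #....|#  b16=1 t=0,i=8
  .####|.  b15=0 t=0,i=3
  .###.|.  b14=0 t=0,i=13
  .##.#|.  b13=0 t=0,i=17
  .##..|.  b12=0 t=2,i=17
  .#.##|#  b11=1 t=0,i=1
  .#.#.|#  b10=1 t=1,i=0
  .#..#|#  b9=1 t=3,i=17
  .#...|#  b8=1 t=0,i=20
  ..###|.  b7=0 t=0,i=12
  ..##.|#  b6=1 t=2,i=6
  ..#.#|.  b5=0 t=0,i=0
  ..#..|.  b4=0 t=3,i=19
  ...##|.  b3=0 t=0,i=11
  ...#.|#  b2=1 t=0,i=22
  ....#|#  b1=1 t=0,i=10
  .....|.  b0=0 t=0,i=9
  bits 00101100011111010000111101000110 = 746393414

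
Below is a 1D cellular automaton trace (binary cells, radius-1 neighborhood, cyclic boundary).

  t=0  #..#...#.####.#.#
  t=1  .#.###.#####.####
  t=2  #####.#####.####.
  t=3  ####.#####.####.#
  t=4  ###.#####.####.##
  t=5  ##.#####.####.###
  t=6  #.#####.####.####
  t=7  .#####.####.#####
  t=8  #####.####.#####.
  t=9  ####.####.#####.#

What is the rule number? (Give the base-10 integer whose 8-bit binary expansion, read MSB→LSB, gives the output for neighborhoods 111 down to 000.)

189

  [7] ### => #  t=0,i=10
  [6] ##. => .  t=0,i=0
  [5] #.# => #  t=0,i=8
  [4] #.. => #  t=0,i=1
  [3] .## => #  t=0,i=9
  [2] .#. => #  t=0,i=3
  [1] ..# => .  t=0,i=2
  [0] ... => #  t=0,i=5
  bits 10111101 = 189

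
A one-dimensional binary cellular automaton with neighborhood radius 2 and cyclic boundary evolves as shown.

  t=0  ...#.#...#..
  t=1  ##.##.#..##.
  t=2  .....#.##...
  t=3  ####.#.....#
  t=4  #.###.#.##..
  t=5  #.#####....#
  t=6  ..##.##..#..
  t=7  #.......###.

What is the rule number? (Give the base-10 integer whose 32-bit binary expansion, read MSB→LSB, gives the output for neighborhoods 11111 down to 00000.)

  ##### -> .   bit 31 = 0  t=3,i=1
  ####. -> #   bit 30 = 1  t=3,i=2
  ###.# -> #   bit 29 = 1  t=3,i=3
  ###.. -> #   bit 28 = 1  t=5,i=6
  ##.## -> .   bit 27 = 0  t=1,i=2
  ##.#. -> #   bit 26 = 1  t=1,i=5
  ##..# -> .   bit 25 = 0  t=4,i=10
  ##... -> .   bit 24 = 0  t=2,i=9
  #.### -> #   bit 23 = 1  t=4,i=2
  #.##. -> .   bit 22 = 0  t=1,i=0
  #.#.# -> #   bit 21 = 1  t=4,i=6
  #.#.. -> .   bit 20 = 0  t=0,i=5
  #..## -> #   bit 19 = 1  t=1,i=8
  #..#. -> #   bit 18 = 1  t=4,i=11
  #...# -> .   bit 17 = 0  t=0,i=7
  #.... -> .   bit 16 = 0  t=0,i=11
  .#### -> #   bit 15 = 1  t=3,i=0
  .###. -> #   bit 14 = 1  t=4,i=3
  .##.# -> .   bit 13 = 0  t=1,i=1
  .##.. -> .   bit 12 = 0  t=2,i=8
  .#.## -> .   bit 11 = 0  t=2,i=6
  .#.#. -> #   bit 10 = 1  t=0,i=4
  .#..# -> #   bit 9 = 1  t=1,i=7
  .#... -> #   bit 8 = 1  t=0,i=6
  ..### -> .   bit 7 = 0  t=3,i=11
  ..##. -> .   bit 6 = 0  t=1,i=9
  ..#.# -> #   bit 5 = 1  t=0,i=3
  ..#.. -> #   bit 4 = 1  t=0,i=9
  ...## -> .   bit 3 = 0  t=3,i=10
  ...#. -> .   bit 2 = 0  t=0,i=2
  ....# -> #   bit 1 = 1  t=0,i=1
  ..... -> #   bit 0 = 1  t=0,i=0
  bits 01110100101011001100011100110011 = 1957480243

1957480243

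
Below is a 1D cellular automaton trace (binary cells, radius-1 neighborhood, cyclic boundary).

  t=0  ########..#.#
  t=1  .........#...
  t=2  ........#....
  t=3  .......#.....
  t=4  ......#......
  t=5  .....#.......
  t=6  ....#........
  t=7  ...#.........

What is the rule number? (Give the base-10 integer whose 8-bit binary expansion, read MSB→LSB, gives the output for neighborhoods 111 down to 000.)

2

  ### -> .   bit 7 = 0  t=0,i=0
  ##. -> .   bit 6 = 0  t=0,i=7
  #.# -> .   bit 5 = 0  t=0,i=11
  #.. -> .   bit 4 = 0  t=0,i=8
  .## -> .   bit 3 = 0  t=0,i=12
  .#. -> .   bit 2 = 0  t=0,i=10
  ..# -> #   bit 1 = 1  t=0,i=9
  ... -> .   bit 0 = 0  t=1,i=0
  bits 00000010 = 2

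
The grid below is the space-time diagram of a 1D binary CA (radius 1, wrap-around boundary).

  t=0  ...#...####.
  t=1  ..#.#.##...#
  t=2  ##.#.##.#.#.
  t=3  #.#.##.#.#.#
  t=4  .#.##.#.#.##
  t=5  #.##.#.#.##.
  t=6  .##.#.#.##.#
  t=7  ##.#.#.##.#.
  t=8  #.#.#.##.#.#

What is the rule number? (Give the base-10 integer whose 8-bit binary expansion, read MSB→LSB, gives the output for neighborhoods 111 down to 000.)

58

  nb ###: next=.  (t=0,i=8, bit7=0)
  nb ##.: next=.  (t=0,i=10, bit6=0)
  nb #.#: next=#  (t=1,i=3, bit5=1)
  nb #..: next=#  (t=0,i=4, bit4=1)
  nb .##: next=#  (t=0,i=7, bit3=1)
  nb .#.: next=.  (t=0,i=3, bit2=0)
  nb ..#: next=#  (t=0,i=2, bit1=1)
  nb ...: next=.  (t=0,i=0, bit0=0)
  bits 00111010 = 58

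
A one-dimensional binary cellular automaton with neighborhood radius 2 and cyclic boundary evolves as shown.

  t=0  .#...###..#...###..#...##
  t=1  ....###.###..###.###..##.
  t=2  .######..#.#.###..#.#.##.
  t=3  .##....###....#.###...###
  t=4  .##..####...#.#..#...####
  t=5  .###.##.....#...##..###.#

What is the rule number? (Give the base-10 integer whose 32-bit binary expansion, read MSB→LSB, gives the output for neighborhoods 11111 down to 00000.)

  ##### -> .   bit 31 = 0  t=2,i=3
  ####. -> .   bit 30 = 0  t=2,i=5
  ###.# -> #   bit 29 = 1  t=1,i=6
  ###.. -> .   bit 28 = 0  t=0,i=7
  ##.## -> .   bit 27 = 0  t=1,i=7
  ##.#. -> .   bit 26 = 0  t=0,i=0
  ##..# -> #   bit 25 = 1  t=0,i=8
  ##... -> .   bit 24 = 0  t=1,i=24
  #.### -> .   bit 23 = 0  t=1,i=8
  #.##. -> #   bit 22 = 1  t=2,i=22
  #.#.# -> .   bit 21 = 0  t=2,i=11
  #.#.. -> .   bit 20 = 0  t=0,i=1
  #..## -> .   bit 19 = 0  t=1,i=12
  #..#. -> #   bit 18 = 1  t=0,i=9
  #...# -> .   bit 17 = 0  t=0,i=3
  #.... -> .   bit 16 = 0  t=1,i=0
  .#### -> #   bit 15 = 1  t=2,i=2
  .###. -> #   bit 14 = 1  t=0,i=6
  .##.# -> .   bit 13 = 0  t=0,i=24
  .##.. -> #   bit 12 = 1  t=1,i=23
  .#.## -> .   bit 11 = 0  t=2,i=12
  .#.#. -> .   bit 10 = 0  t=2,i=10
  .#..# -> .   bit 9 = 0  t=4,i=15
  .#... -> .   bit 8 = 0  t=0,i=2
  ..### -> #   bit 7 = 1  t=0,i=5
  ..##. -> #   bit 6 = 1  t=0,i=23
  ..#.# -> #   bit 5 = 1  t=2,i=9
  ..#.. -> #   bit 4 = 1  t=0,i=10
  ...## -> #   bit 3 = 1  t=0,i=4
  ...#. -> .   bit 2 = 0  t=3,i=13
  ....# -> #   bit 1 = 1  t=1,i=2
  ..... -> #   bit 0 = 1  t=1,i=1
  bits 00100010010001001101000011111011 = 574935291

574935291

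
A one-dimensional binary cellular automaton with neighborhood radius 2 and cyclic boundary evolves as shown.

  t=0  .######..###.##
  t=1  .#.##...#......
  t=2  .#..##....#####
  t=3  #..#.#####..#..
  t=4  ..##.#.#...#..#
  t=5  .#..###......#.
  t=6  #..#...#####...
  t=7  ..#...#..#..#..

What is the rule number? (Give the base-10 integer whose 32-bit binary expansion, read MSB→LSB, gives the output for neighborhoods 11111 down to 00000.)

2242712619

  nb #####: next=#  (t=0,i=3, bit31=1)
  nb ####.: next=.  (t=0,i=5, bit30=0)
  nb ###.#: next=.  (t=0,i=11, bit29=0)
  nb ###..: next=.  (t=0,i=6, bit28=0)
  nb ##.##: next=.  (t=0,i=0, bit27=0)
  nb ##.#.: next=#  (t=2,i=0, bit26=1)
  nb ##..#: next=.  (t=0,i=7, bit25=0)
  nb ##...: next=#  (t=1,i=5, bit24=1)
  nb #.###: next=#  (t=0,i=1, bit23=1)
  nb #.##.: next=.  (t=0,i=13, bit22=0)
  nb #.#.#: next=#  (t=4,i=5, bit21=1)
  nb #.#..: next=.  (t=2,i=1, bit20=0)
  nb #..##: next=#  (t=0,i=8, bit19=1)
  nb #..#.: next=#  (t=3,i=2, bit18=1)
  nb #...#: next=.  (t=1,i=6, bit17=0)
  nb #....: next=#  (t=1,i=10, bit16=1)
  nb .####: next=.  (t=0,i=2, bit15=0)
  nb .###.: next=.  (t=0,i=10, bit14=0)
  nb .##.#: next=.  (t=0,i=14, bit13=0)
  nb .##..: next=#  (t=1,i=4, bit12=1)
  nb .#.##: next=.  (t=1,i=2, bit11=0)
  nb .#.#.: next=#  (t=4,i=6, bit10=1)
  nb .#..#: next=.  (t=2,i=2, bit9=0)
  nb .#...: next=.  (t=1,i=9, bit8=0)
  nb ..###: next=.  (t=0,i=9, bit7=0)
  nb ..##.: next=.  (t=2,i=4, bit6=0)
  nb ..#.#: next=#  (t=1,i=1, bit5=1)
  nb ..#..: next=.  (t=1,i=8, bit4=0)
  nb ...##: next=#  (t=2,i=9, bit3=1)
  nb ...#.: next=.  (t=1,i=0, bit2=0)
  nb ....#: next=#  (t=1,i=14, bit1=1)
  nb .....: next=#  (t=1,i=11, bit0=1)
  bits 10000101101011010001010000101011 = 2242712619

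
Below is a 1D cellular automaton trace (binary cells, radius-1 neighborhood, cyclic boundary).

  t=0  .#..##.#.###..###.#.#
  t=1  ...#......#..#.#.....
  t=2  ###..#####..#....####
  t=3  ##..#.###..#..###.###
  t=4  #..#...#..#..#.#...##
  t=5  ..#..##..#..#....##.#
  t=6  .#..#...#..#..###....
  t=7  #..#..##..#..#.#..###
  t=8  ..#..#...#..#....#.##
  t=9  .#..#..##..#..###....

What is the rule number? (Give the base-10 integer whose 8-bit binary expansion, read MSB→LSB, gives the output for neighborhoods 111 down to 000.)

131

  [7] ### => #  t=0,i=10
  [6] ##. => .  t=0,i=5
  [5] #.# => .  t=0,i=0
  [4] #.. => .  t=0,i=2
  [3] .## => .  t=0,i=4
  [2] .#. => .  t=0,i=1
  [1] ..# => #  t=0,i=3
  [0] ... => #  t=1,i=0
  bits 10000011 = 131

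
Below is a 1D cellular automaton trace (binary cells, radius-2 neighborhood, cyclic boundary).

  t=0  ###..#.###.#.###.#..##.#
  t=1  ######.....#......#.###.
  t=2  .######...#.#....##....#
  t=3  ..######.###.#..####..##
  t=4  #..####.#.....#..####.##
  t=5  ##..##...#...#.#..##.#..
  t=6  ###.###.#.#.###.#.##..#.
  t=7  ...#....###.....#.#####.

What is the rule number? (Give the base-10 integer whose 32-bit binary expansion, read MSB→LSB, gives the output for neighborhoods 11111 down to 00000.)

  ##### -> #   bit 31 = 1  t=1,i=2
  ####. -> #   bit 30 = 1  t=0,i=1
  ###.# -> .   bit 29 = 0  t=0,i=9
  ###.. -> #   bit 28 = 1  t=0,i=2
  ##.## -> #   bit 27 = 1  t=0,i=22
  ##.#. -> .   bit 26 = 0  t=0,i=10
  ##..# -> #   bit 25 = 1  t=0,i=3
  ##... -> #   bit 24 = 1  t=1,i=6
  #.### -> .   bit 23 = 0  t=0,i=7
  #.##. -> #   bit 22 = 1  t=6,i=18
  #.#.# -> #   bit 21 = 1  t=0,i=11
  #.#.. -> .   bit 20 = 0  t=0,i=17
  #..## -> .   bit 19 = 0  t=0,i=19
  #..#. -> #   bit 18 = 1  t=0,i=4
  #...# -> .   bit 17 = 0  t=2,i=8
  #.... -> .   bit 16 = 0  t=1,i=7
  .#### -> #   bit 15 = 1  t=0,i=0
  .###. -> .   bit 14 = 0  t=0,i=8
  .##.# -> #   bit 13 = 1  t=0,i=21
  .##.. -> #   bit 12 = 1  t=2,i=18
  .#.## -> .   bit 11 = 0  t=0,i=6
  .#.#. -> #   bit 10 = 1  t=2,i=11
  .#..# -> #   bit 9 = 1  t=0,i=18
  .#... -> #   bit 8 = 1  t=1,i=12
  ..### -> .   bit 7 = 0  t=3,i=2
  ..##. -> #   bit 6 = 1  t=0,i=20
  ..#.# -> #   bit 5 = 1  t=0,i=5
  ..#.. -> .   bit 4 = 0  t=1,i=11
  ...## -> #   bit 3 = 1  t=2,i=16
  ...#. -> #   bit 2 = 1  t=1,i=10
  ....# -> .   bit 1 = 0  t=1,i=9
  ..... -> .   bit 0 = 0  t=1,i=8
  bits 11011011011001001011011101101100 = 3680810860

3680810860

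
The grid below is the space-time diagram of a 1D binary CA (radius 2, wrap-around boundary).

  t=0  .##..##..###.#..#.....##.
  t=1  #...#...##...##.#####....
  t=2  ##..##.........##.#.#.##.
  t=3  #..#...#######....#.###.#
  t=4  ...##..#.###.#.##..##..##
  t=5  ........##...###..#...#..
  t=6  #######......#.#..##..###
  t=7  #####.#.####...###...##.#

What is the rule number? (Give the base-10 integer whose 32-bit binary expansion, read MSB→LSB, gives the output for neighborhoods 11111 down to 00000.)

2566458259

  nb #####: next=#  (t=1,i=18, bit31=1)
  nb ####.: next=.  (t=1,i=19, bit30=0)
  nb ###.#: next=.  (t=0,i=11, bit29=0)
  nb ###..: next=#  (t=1,i=20, bit28=1)
  nb ##.##: next=#  (t=1,i=15, bit27=1)
  nb ##.#.: next=.  (t=0,i=12, bit26=0)
  nb ##..#: next=.  (t=0,i=3, bit25=0)
  nb ##...: next=.  (t=1,i=10, bit24=0)
  nb #.###: next=#  (t=1,i=16, bit23=1)
  nb #.##.: next=#  (t=2,i=0, bit22=1)
  nb #.#.#: next=#  (t=2,i=18, bit21=1)
  nb #.#..: next=#  (t=0,i=13, bit20=1)
  nb #..##: next=#  (t=0,i=0, bit19=1)
  nb #..#.: next=.  (t=0,i=15, bit18=0)
  nb #...#: next=.  (t=1,i=2, bit17=0)
  nb #....: next=#  (t=0,i=18, bit16=1)
  nb .####: next=.  (t=1,i=17, bit15=0)
  nb .###.: next=.  (t=0,i=10, bit14=0)
  nb .##.#: next=.  (t=1,i=14, bit13=0)
  nb .##..: next=.  (t=0,i=2, bit12=0)
  nb .#.##: next=#  (t=2,i=21, bit11=1)
  nb .#.#.: next=.  (t=2,i=19, bit10=0)
  nb .#..#: next=#  (t=0,i=14, bit9=1)
  nb .#...: next=#  (t=0,i=17, bit8=1)
  nb ..###: next=#  (t=0,i=9, bit7=1)
  nb ..##.: next=.  (t=0,i=1, bit6=0)
  nb ..#.#: next=.  (t=3,i=18, bit5=0)
  nb ..#..: next=#  (t=0,i=16, bit4=1)
  nb ...##: next=.  (t=0,i=21, bit3=0)
  nb ...#.: next=.  (t=1,i=3, bit2=0)
  nb ....#: next=#  (t=0,i=20, bit1=1)
  nb .....: next=#  (t=0,i=19, bit0=1)
  bits 10011000111110010000101110010011 = 2566458259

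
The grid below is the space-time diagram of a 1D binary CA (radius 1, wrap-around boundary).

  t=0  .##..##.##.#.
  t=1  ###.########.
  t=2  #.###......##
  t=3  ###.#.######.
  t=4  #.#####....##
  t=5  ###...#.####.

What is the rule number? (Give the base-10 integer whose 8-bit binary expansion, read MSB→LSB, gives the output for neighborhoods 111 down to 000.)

111

  [7] ### => .  t=1,i=1
  [6] ##. => #  t=0,i=2
  [5] #.# => #  t=0,i=7
  [4] #.. => .  t=0,i=3
  [3] .## => #  t=0,i=1
  [2] .#. => #  t=0,i=11
  [1] ..# => #  t=0,i=0
  [0] ... => #  t=2,i=6
  bits 01101111 = 111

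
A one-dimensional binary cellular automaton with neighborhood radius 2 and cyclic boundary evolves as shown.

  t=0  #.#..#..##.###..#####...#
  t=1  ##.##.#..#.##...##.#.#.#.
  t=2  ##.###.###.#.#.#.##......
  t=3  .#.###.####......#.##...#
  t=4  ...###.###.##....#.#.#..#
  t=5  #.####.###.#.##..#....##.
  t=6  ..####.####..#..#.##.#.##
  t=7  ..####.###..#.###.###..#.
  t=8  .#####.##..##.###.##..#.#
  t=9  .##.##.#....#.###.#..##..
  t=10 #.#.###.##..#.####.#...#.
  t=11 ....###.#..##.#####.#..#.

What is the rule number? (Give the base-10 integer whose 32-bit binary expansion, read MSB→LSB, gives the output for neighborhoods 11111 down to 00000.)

  ##### -> .   bit 31 = 0  t=0,i=18
  ####. -> #   bit 30 = 1  t=0,i=19
  ###.# -> #   bit 29 = 1  t=2,i=5
  ###.. -> .   bit 28 = 0  t=0,i=13
  ##.## -> .   bit 27 = 0  t=0,i=10
  ##.#. -> #   bit 26 = 1  t=0,i=1
  ##..# -> .   bit 25 = 0  t=0,i=14
  ##... -> #   bit 24 = 1  t=0,i=21
  #.### -> #   bit 23 = 1  t=0,i=11
  #.##. -> #   bit 22 = 1  t=1,i=0
  #.#.# -> .   bit 21 = 0  t=1,i=19
  #.#.. -> .   bit 20 = 0  t=0,i=2
  #..## -> .   bit 19 = 0  t=0,i=7
  #..#. -> #   bit 18 = 1  t=0,i=4
  #...# -> .   bit 17 = 0  t=0,i=22
  #.... -> #   bit 16 = 1  t=2,i=20
  .#### -> #   bit 15 = 1  t=0,i=17
  .###. -> #   bit 14 = 1  t=0,i=12
  .##.# -> #   bit 13 = 1  t=0,i=0
  .##.. -> .   bit 12 = 0  t=1,i=12
  .#.## -> .   bit 11 = 0  t=1,i=10
  .#.#. -> .   bit 10 = 0  t=1,i=20
  .#..# -> #   bit 9 = 1  t=0,i=3
  .#... -> #   bit 8 = 1  t=4,i=0
  ..### -> #   bit 7 = 1  t=0,i=16
  ..##. -> .   bit 6 = 0  t=0,i=8
  ..#.# -> #   bit 5 = 1  t=1,i=9
  ..#.. -> .   bit 4 = 0  t=0,i=5
  ...## -> #   bit 3 = 1  t=0,i=23
  ...#. -> .   bit 2 = 0  t=3,i=16
  ....# -> .   bit 1 = 0  t=2,i=23
  ..... -> .   bit 0 = 0  t=2,i=21
  bits 01100101110001011110001110101000 = 1707467688

1707467688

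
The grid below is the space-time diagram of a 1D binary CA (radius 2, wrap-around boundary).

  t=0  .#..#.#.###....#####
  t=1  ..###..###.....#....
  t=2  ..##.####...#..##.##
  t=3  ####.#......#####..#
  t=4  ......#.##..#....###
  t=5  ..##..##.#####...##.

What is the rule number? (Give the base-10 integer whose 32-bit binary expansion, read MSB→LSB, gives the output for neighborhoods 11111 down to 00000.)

42761201

  #####|.  b31=0 t=0,i=17
  ####.|.  b30=0 t=0,i=18
  ###.#|.  b29=0 t=0,i=19
  ###..|.  b28=0 t=0,i=10
  ##.##|.  b27=0 t=2,i=4
  ##.#.|.  b26=0 t=0,i=0
  ##..#|#  b25=1 t=1,i=5
  ##...|.  b24=0 t=0,i=11
  #.###|#  b23=1 t=0,i=8
  #.##.|.  b22=0 t=2,i=18
  #.#.#|.  b21=0 t=0,i=6
  #.#..|.  b20=0 t=0,i=1
  #..##|#  b19=1 t=1,i=6
  #..#.|#  b18=1 t=0,i=3
  #...#|.  b17=0 t=2,i=10
  #....|.  b16=0 t=0,i=12
  .####|.  b15=0 t=0,i=16
  .###.|#  b14=1 t=0,i=9
  .##.#|#  b13=1 t=2,i=3
  .##..|#  b12=1 t=2,i=19
  .#.##|#  b11=1 t=0,i=7
  .#.#.|.  b10=0 t=0,i=5
  .#..#|#  b9=1 t=0,i=2
  .#...|#  b8=1 t=1,i=16
  ..###|#  b7=1 t=0,i=15
  ..##.|#  b6=1 t=2,i=2
  ..#.#|#  b5=1 t=0,i=4
  ..#..|#  b4=1 t=1,i=15
  ...##|.  b3=0 t=0,i=14
  ...#.|.  b2=0 t=1,i=14
  ....#|.  b1=0 t=0,i=13
  .....|#  b0=1 t=1,i=12
  bits 00000010100011000111101111110001 = 42761201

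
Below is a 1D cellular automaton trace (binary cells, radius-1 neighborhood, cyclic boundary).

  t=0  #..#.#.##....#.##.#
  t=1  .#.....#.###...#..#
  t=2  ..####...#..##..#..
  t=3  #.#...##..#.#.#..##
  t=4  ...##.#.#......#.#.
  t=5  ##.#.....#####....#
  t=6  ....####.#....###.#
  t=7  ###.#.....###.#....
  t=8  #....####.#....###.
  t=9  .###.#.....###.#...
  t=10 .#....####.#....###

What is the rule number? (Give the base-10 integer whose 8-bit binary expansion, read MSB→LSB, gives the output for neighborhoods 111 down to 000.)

25

  ### -> .   bit 7 = 0  t=1,i=10
  ##. -> .   bit 6 = 0  t=0,i=0
  #.# -> .   bit 5 = 0  t=0,i=4
  #.. -> #   bit 4 = 1  t=0,i=1
  .## -> #   bit 3 = 1  t=0,i=7
  .#. -> .   bit 2 = 0  t=0,i=3
  ..# -> .   bit 1 = 0  t=0,i=2
  ... -> #   bit 0 = 1  t=0,i=10
  bits 00011001 = 25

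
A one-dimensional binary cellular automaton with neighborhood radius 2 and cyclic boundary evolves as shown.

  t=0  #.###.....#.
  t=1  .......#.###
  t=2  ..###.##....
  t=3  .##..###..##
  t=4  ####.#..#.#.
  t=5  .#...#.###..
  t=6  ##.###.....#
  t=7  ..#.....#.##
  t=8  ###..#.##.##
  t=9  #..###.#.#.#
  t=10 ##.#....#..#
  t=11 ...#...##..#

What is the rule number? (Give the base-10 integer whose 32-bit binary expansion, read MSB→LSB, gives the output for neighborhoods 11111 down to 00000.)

  nb #####: next=#  (t=8,i=0, bit31=1)
  nb ####.: next=.  (t=4,i=2, bit30=0)
  nb ###.#: next=.  (t=2,i=4, bit29=0)
  nb ###..: next=.  (t=0,i=4, bit28=0)
  nb ##.##: next=#  (t=2,i=5, bit27=1)
  nb ##.#.: next=.  (t=4,i=4, bit26=0)
  nb ##..#: next=#  (t=3,i=3, bit25=1)
  nb ##...: next=.  (t=0,i=5, bit24=0)
  nb #.###: next=.  (t=0,i=2, bit23=0)
  nb #.##.: next=#  (t=2,i=6, bit22=1)
  nb #.#.#: next=.  (t=0,i=0, bit21=0)
  nb #.#..: next=#  (t=4,i=5, bit20=1)
  nb #..##: next=.  (t=3,i=4, bit19=0)
  nb #..#.: next=#  (t=4,i=7, bit18=1)
  nb #...#: next=#  (t=5,i=3, bit17=1)
  nb #....: next=.  (t=0,i=6, bit16=0)
  nb .####: next=#  (t=4,i=1, bit15=1)
  nb .###.: next=.  (t=0,i=3, bit14=0)
  nb .##.#: next=.  (t=3,i=11, bit13=0)
  nb .##..: next=#  (t=2,i=7, bit12=1)
  nb .#.##: next=.  (t=0,i=1, bit11=0)
  nb .#.#.: next=#  (t=0,i=11, bit10=1)
  nb .#..#: next=.  (t=4,i=6, bit9=0)
  nb .#...: next=.  (t=5,i=2, bit8=0)
  nb ..###: next=#  (t=2,i=2, bit7=1)
  nb ..##.: next=#  (t=3,i=10, bit6=1)
  nb ..#.#: next=#  (t=0,i=10, bit5=1)
  nb ..#..: next=#  (t=5,i=1, bit4=1)
  nb ...##: next=#  (t=2,i=1, bit3=1)
  nb ...#.: next=#  (t=0,i=9, bit2=1)
  nb ....#: next=.  (t=0,i=8, bit1=0)
  nb .....: next=#  (t=0,i=7, bit0=1)
  bits 10001010010101101001010011111101 = 2320930045

2320930045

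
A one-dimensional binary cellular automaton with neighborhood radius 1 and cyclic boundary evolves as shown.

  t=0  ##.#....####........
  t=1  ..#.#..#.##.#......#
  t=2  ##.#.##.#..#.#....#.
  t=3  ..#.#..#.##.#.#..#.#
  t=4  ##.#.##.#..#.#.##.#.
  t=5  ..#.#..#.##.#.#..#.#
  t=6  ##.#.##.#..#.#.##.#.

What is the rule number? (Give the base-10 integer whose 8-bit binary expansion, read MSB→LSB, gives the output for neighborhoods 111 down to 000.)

  ###|#  b7=1 t=0,i=9
  ##.|.  b6=0 t=0,i=1
  #.#|#  b5=1 t=0,i=2
  #..|#  b4=1 t=0,i=4
  .##|.  b3=0 t=0,i=0
  .#.|.  b2=0 t=0,i=3
  ..#|#  b1=1 t=0,i=7
  ...|.  b0=0 t=0,i=5
  bits 10110010 = 178

178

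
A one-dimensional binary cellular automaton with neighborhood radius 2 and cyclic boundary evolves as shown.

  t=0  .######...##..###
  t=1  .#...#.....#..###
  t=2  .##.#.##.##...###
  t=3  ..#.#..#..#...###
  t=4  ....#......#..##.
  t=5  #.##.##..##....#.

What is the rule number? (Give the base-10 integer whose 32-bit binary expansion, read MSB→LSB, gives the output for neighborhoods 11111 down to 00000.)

1622241670

  ##### -> .   bit 31 = 0  t=0,i=3
  ####. -> #   bit 30 = 1  t=0,i=5
  ###.# -> #   bit 29 = 1  t=0,i=16
  ###.. -> .   bit 28 = 0  t=0,i=6
  ##.## -> .   bit 27 = 0  t=0,i=0
  ##.#. -> .   bit 26 = 0  t=1,i=0
  ##..# -> .   bit 25 = 0  t=0,i=12
  ##... -> .   bit 24 = 0  t=0,i=7
  #.### -> #   bit 23 = 1  t=0,i=1
  #.##. -> .   bit 22 = 0  t=2,i=1
  #.#.# -> #   bit 21 = 1  t=2,i=4
  #.#.. -> #   bit 20 = 1  t=1,i=1
  #..## -> .   bit 19 = 0  t=0,i=13
  #..#. -> .   bit 18 = 0  t=3,i=1
  #...# -> .   bit 17 = 0  t=0,i=8
  #.... -> #   bit 16 = 1  t=1,i=7
  .#### -> .   bit 15 = 0  t=0,i=2
  .###. -> #   bit 14 = 1  t=0,i=15
  .##.# -> #   bit 13 = 1  t=2,i=2
  .##.. -> #   bit 12 = 1  t=0,i=11
  .#.## -> .   bit 11 = 0  t=2,i=5
  .#.#. -> .   bit 10 = 0  t=3,i=3
  .#..# -> .   bit 9 = 0  t=1,i=12
  .#... -> #   bit 8 = 1  t=1,i=2
  ..### -> #   bit 7 = 1  t=0,i=14
  ..##. -> .   bit 6 = 0  t=0,i=10
  ..#.# -> .   bit 5 = 0  t=3,i=2
  ..#.. -> .   bit 4 = 0  t=1,i=5
  ...## -> .   bit 3 = 0  t=0,i=9
  ...#. -> #   bit 2 = 1  t=1,i=4
  ....# -> #   bit 1 = 1  t=1,i=9
  ..... -> .   bit 0 = 0  t=1,i=8
  bits 01100000101100010111000110000110 = 1622241670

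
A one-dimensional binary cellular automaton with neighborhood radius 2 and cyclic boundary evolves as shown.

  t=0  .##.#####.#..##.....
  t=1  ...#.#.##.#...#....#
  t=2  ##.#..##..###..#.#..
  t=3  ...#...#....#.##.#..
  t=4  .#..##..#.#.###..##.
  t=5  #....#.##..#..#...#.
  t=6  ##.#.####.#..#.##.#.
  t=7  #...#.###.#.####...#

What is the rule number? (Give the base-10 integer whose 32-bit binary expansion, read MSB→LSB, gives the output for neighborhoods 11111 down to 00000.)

2018941218

  ##### -> .   bit 31 = 0  t=0,i=6
  ####. -> #   bit 30 = 1  t=0,i=7
  ###.# -> #   bit 29 = 1  t=0,i=8
  ###.. -> #   bit 28 = 1  t=2,i=12
  ##.## -> #   bit 27 = 1  t=0,i=3
  ##.#. -> .   bit 26 = 0  t=0,i=9
  ##..# -> .   bit 25 = 0  t=2,i=8
  ##... -> .   bit 24 = 0  t=0,i=15
  #.### -> .   bit 23 = 0  t=0,i=4
  #.##. -> #   bit 22 = 1  t=1,i=7
  #.#.# -> .   bit 21 = 0  t=1,i=5
  #.#.. -> #   bit 20 = 1  t=0,i=10
  #..## -> .   bit 19 = 0  t=0,i=12
  #..#. -> #   bit 18 = 1  t=2,i=14
  #...# -> #   bit 17 = 1  t=1,i=1
  #.... -> .   bit 16 = 0  t=0,i=16
  .#### -> #   bit 15 = 1  t=0,i=5
  .###. -> .   bit 14 = 0  t=2,i=11
  .##.# -> .   bit 13 = 0  t=0,i=2
  .##.. -> #   bit 12 = 1  t=0,i=14
  .#.## -> #   bit 11 = 1  t=1,i=6
  .#.#. -> .   bit 10 = 0  t=1,i=4
  .#..# -> .   bit 9 = 0  t=0,i=11
  .#... -> #   bit 8 = 1  t=1,i=0
  ..### -> .   bit 7 = 0  t=2,i=10
  ..##. -> .   bit 6 = 0  t=0,i=1
  ..#.# -> #   bit 5 = 1  t=1,i=3
  ..#.. -> .   bit 4 = 0  t=1,i=14
  ...## -> .   bit 3 = 0  t=0,i=0
  ...#. -> .   bit 2 = 0  t=1,i=2
  ....# -> #   bit 1 = 1  t=0,i=19
  ..... -> .   bit 0 = 0  t=0,i=17
  bits 01111000010101101001100100100010 = 2018941218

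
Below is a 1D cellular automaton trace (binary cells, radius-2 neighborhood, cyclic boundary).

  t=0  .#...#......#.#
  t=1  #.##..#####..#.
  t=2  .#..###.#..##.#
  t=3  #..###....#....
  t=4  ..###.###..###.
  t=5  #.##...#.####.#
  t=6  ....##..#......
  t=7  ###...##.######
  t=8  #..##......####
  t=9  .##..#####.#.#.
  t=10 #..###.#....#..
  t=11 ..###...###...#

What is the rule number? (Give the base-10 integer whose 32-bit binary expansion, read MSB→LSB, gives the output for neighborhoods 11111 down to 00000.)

  ##### -> #   bit 31 = 1  t=1,i=8
  ####. -> .   bit 30 = 0  t=1,i=9
  ###.# -> .   bit 29 = 0  t=2,i=6
  ###.. -> .   bit 28 = 0  t=1,i=10
  ##.## -> .   bit 27 = 0  t=4,i=5
  ##.#. -> .   bit 26 = 0  t=2,i=7
  ##..# -> #   bit 25 = 1  t=1,i=4
  ##... -> #   bit 24 = 1  t=3,i=6
  #.### -> .   bit 23 = 0  t=4,i=6
  #.##. -> .   bit 22 = 0  t=1,i=2
  #.#.# -> .   bit 21 = 0  t=0,i=14
  #.#.. -> .   bit 20 = 0  t=0,i=1
  #..## -> #   bit 19 = 1  t=1,i=5
  #..#. -> #   bit 18 = 1  t=1,i=12
  #...# -> #   bit 17 = 1  t=0,i=3
  #.... -> #   bit 16 = 1  t=0,i=7
  .#### -> .   bit 15 = 0  t=1,i=7
  .###. -> #   bit 14 = 1  t=2,i=5
  .##.# -> .   bit 13 = 0  t=2,i=12
  .##.. -> .   bit 12 = 0  t=1,i=3
  .#.## -> #   bit 11 = 1  t=1,i=1
  .#.#. -> #   bit 10 = 1  t=0,i=0
  .#..# -> .   bit 9 = 0  t=2,i=2
  .#... -> #   bit 8 = 1  t=0,i=2
  ..### -> #   bit 7 = 1  t=1,i=6
  ..##. -> .   bit 6 = 0  t=2,i=11
  ..#.# -> .   bit 5 = 0  t=0,i=12
  ..#.. -> .   bit 4 = 0  t=0,i=5
  ...## -> .   bit 3 = 0  t=4,i=1
  ...#. -> .   bit 2 = 0  t=0,i=4
  ....# -> #   bit 1 = 1  t=0,i=10
  ..... -> #   bit 0 = 1  t=0,i=8
  bits 10000011000011110100110110000011 = 2198818179

2198818179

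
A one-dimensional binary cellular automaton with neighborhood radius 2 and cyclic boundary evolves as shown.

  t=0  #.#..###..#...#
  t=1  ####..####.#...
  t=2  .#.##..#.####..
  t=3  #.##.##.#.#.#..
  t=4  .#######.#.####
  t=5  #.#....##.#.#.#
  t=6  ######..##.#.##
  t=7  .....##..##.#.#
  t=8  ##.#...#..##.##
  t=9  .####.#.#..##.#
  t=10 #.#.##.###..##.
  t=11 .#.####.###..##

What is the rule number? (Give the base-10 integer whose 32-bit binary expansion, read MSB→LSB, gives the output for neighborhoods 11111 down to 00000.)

1045819142

  nb #####: next=.  (t=4,i=3, bit31=0)
  nb ####.: next=.  (t=1,i=2, bit30=0)
  nb ###.#: next=#  (t=1,i=9, bit29=1)
  nb ###..: next=#  (t=0,i=7, bit28=1)
  nb ##.##: next=#  (t=3,i=4, bit27=1)
  nb ##.#.: next=#  (t=0,i=1, bit26=1)
  nb ##..#: next=#  (t=0,i=8, bit25=1)
  nb ##...: next=.  (t=2,i=13, bit24=0)
  nb #.###: next=.  (t=2,i=9, bit23=0)
  nb #.##.: next=#  (t=2,i=3, bit22=1)
  nb #.#.#: next=.  (t=3,i=8, bit21=0)
  nb #.#..: next=#  (t=0,i=2, bit20=1)
  nb #..##: next=.  (t=0,i=4, bit19=0)
  nb #..#.: next=#  (t=0,i=9, bit18=1)
  nb #...#: next=.  (t=0,i=12, bit17=0)
  nb #....: next=#  (t=5,i=4, bit16=1)
  nb .####: next=#  (t=1,i=1, bit15=1)
  nb .###.: next=#  (t=0,i=6, bit14=1)
  nb .##.#: next=#  (t=0,i=0, bit13=1)
  nb .##..: next=.  (t=2,i=4, bit12=0)
  nb .#.##: next=#  (t=2,i=2, bit11=1)
  nb .#.#.: next=#  (t=3,i=9, bit10=1)
  nb .#..#: next=#  (t=0,i=3, bit9=1)
  nb .#...: next=#  (t=0,i=11, bit8=1)
  nb ..###: next=.  (t=0,i=5, bit7=0)
  nb ..##.: next=.  (t=0,i=14, bit6=0)
  nb ..#.#: next=.  (t=2,i=1, bit5=0)
  nb ..#..: next=.  (t=0,i=10, bit4=0)
  nb ...##: next=.  (t=0,i=13, bit3=0)
  nb ...#.: next=#  (t=2,i=0, bit2=1)
  nb ....#: next=#  (t=5,i=5, bit1=1)
  nb .....: next=.  (t=7,i=2, bit0=0)
  bits 00111110010101011110111100000110 = 1045819142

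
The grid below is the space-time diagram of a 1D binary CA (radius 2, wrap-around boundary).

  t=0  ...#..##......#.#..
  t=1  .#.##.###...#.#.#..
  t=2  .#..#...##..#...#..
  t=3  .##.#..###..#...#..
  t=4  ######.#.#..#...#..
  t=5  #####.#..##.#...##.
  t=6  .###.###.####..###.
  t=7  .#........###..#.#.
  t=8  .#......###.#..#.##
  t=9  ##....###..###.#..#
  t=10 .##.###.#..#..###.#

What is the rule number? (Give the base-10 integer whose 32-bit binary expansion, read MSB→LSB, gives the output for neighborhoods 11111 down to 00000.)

3574641402

  [31] ##### => #  t=4,i=2
  [30] ####. => #  t=4,i=4
  [29] ###.# => .  t=4,i=5
  [28] ###.. => #  t=1,i=8
  [27] ##.## => .  t=1,i=5
  [26] ##.#. => #  t=3,i=3
  [25] ##..# => .  t=2,i=10
  [24] ##... => #  t=0,i=8
  [23] #.### => .  t=1,i=6
  [22] #.##. => .  t=1,i=3
  [21] #.#.# => .  t=1,i=14
  [20] #.#.. => #  t=0,i=16
  [19] #..## => .  t=0,i=5
  [18] #..#. => .  t=2,i=3
  [17] #...# => .  t=1,i=10
  [16] #.... => .  t=0,i=9
  [15] .#### => #  t=4,i=1
  [14] .###. => .  t=1,i=7
  [13] .##.# => #  t=1,i=4
  [12] .##.. => #  t=0,i=7
  [11] .#.## => .  t=1,i=2
  [10] .#.#. => .  t=0,i=15
  [9] .#..# => #  t=0,i=4
  [8] .#... => .  t=0,i=17
  [7] ..### => #  t=3,i=7
  [6] ..##. => #  t=0,i=6
  [5] ..#.# => #  t=0,i=14
  [4] ..#.. => #  t=0,i=3
  [3] ...## => #  t=2,i=7
  [2] ...#. => .  t=0,i=2
  [1] ....# => #  t=0,i=1
  [0] ..... => .  t=0,i=0
  bits 11010101000100001011001011111010 = 3574641402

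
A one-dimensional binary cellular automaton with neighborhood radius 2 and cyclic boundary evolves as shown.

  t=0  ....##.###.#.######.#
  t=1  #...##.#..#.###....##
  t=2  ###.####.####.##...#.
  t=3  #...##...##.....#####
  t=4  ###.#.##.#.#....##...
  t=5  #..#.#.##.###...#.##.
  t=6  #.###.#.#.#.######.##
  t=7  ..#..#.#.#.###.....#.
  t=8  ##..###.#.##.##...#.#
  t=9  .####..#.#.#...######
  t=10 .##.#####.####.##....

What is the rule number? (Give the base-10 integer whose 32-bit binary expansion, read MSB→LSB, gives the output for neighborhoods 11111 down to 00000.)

396275172

  [31] ##### => .  t=0,i=15
  [30] ####. => .  t=0,i=17
  [29] ###.# => .  t=0,i=9
  [28] ###.. => #  t=1,i=0
  [27] ##.## => .  t=0,i=6
  [26] ##.#. => #  t=0,i=10
  [25] ##..# => #  t=8,i=2
  [24] ##... => #  t=1,i=1
  [23] #.### => #  t=0,i=7
  [22] #.##. => .  t=2,i=14
  [21] #.#.# => .  t=0,i=11
  [20] #.#.. => #  t=0,i=20
  [19] #..## => #  t=8,i=3
  [18] #..#. => #  t=1,i=9
  [17] #...# => #  t=1,i=2
  [16] #.... => .  t=0,i=1
  [15] .#### => #  t=0,i=14
  [14] .###. => .  t=0,i=8
  [13] .##.# => #  t=0,i=5
  [12] .##.. => .  t=2,i=15
  [11] .#.## => #  t=0,i=12
  [10] .#.#. => #  t=4,i=10
  [9] .#..# => .  t=1,i=8
  [8] .#... => #  t=0,i=0
  [7] ..### => #  t=1,i=19
  [6] ..##. => #  t=0,i=4
  [5] ..#.# => #  t=1,i=10
  [4] ..#.. => .  t=7,i=2
  [3] ...## => .  t=0,i=3
  [2] ...#. => #  t=2,i=18
  [1] ....# => .  t=0,i=2
  [0] ..... => .  t=3,i=13
  bits 00010111100111101010110111100100 = 396275172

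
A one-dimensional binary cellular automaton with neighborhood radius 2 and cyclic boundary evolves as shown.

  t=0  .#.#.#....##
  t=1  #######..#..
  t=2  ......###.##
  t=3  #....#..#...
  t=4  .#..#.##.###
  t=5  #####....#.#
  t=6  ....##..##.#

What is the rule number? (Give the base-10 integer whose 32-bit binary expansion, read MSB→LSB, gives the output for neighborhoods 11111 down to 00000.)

935200556

  #####|.  b31=0 t=1,i=2
  ####.|.  b30=0 t=1,i=5
  ###.#|#  b29=1 t=2,i=8
  ###..|#  b28=1 t=1,i=6
  ##.##|.  b27=0 t=2,i=9
  ##.#.|#  b26=1 t=0,i=0
  ##..#|#  b25=1 t=1,i=7
  ##...|#  b24=1 t=2,i=0
  #.###|#  b23=1 t=4,i=9
  #.##.|.  b22=0 t=2,i=10
  #.#.#|#  b21=1 t=0,i=1
  #.#..|#  b20=1 t=0,i=5
  #..##|#  b19=1 t=1,i=11
  #..#.|#  b18=1 t=1,i=8
  #...#|#  b17=1 t=3,i=10
  #....|.  b16=0 t=0,i=7
  .####|.  b15=0 t=1,i=1
  .###.|.  b14=0 t=2,i=7
  .##.#|.  b13=0 t=0,i=11
  .##..|.  b12=0 t=2,i=11
  .#.##|.  b11=0 t=4,i=5
  .#.#.|#  b10=1 t=0,i=2
  .#..#|#  b9=1 t=1,i=10
  .#...|#  b8=1 t=0,i=6
  ..###|.  b7=0 t=1,i=0
  ..##.|.  b6=0 t=0,i=10
  ..#.#|#  b5=1 t=4,i=4
  ..#..|.  b4=0 t=1,i=9
  ...##|#  b3=1 t=0,i=9
  ...#.|#  b2=1 t=3,i=4
  ....#|.  b1=0 t=0,i=8
  .....|.  b0=0 t=2,i=2
  bits 00110111101111100000011100101100 = 935200556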